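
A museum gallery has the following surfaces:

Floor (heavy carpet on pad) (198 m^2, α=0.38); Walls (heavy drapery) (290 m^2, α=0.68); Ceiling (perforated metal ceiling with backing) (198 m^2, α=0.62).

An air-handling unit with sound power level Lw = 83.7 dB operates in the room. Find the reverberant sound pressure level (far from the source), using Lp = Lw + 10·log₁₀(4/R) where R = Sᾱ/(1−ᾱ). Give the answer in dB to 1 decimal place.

60.0 dB

Σ(Sᵢαᵢ) = 198×0.38 + 290×0.68 + 198×0.62 = 395.200; total area S = 686.0 m^2.
ᾱ = 0.5761, so room constant R = A/(1−ᾱ) = 932.295 m^2.
Lp = Lw + 10 log₁₀(4/R) = 83.7 -23.67 = 60.0 dB.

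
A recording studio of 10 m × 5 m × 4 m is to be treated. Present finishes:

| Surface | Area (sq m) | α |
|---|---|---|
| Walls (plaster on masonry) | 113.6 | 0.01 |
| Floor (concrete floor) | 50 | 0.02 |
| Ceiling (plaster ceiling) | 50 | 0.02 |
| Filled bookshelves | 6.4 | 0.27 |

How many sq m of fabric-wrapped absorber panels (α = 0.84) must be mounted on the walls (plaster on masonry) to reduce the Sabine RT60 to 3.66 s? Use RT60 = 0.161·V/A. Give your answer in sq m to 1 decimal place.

4.7

A₁ = Σ Sᵢαᵢ = 113.6*0.01 + 50*0.02 + 50*0.02 + 6.4*0.27 = 4.864 sabins.
Required A₂ = 0.161·200/3.66 = 8.798 sabins.
Absorption to add: 8.798 − 4.864 = 3.934 sabins.
Each sq m of panel replacing the walls (plaster on masonry) adds (0.84 − 0.01) = 0.83 sabins.
Area = ΔA/Δα = 3.934/0.83 = 4.7 sq m.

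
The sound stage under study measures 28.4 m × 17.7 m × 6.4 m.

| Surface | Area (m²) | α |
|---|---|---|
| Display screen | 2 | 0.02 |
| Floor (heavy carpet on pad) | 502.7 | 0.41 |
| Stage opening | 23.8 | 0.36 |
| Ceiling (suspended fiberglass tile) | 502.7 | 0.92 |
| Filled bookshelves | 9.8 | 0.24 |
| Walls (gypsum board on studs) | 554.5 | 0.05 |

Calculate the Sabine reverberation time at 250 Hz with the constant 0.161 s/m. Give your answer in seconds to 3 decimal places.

0.732 sec

A = Σ Sᵢαᵢ = 2×0.02 + 502.7×0.41 + 23.8×0.36 + 502.7×0.92 + 9.8×0.24 + 554.5×0.05 = 707.276 sabins.
V = 28.4·17.7·6.4 = 3217.152 m³.
T = 0.161 V/A = 0.161·3217.152/707.276 = 0.732 s.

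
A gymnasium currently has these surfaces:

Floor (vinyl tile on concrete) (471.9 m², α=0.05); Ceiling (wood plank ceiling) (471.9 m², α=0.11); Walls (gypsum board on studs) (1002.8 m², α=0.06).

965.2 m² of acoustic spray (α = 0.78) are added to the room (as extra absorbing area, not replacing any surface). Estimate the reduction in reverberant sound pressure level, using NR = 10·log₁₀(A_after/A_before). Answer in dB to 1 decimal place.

Summing Sᵢαᵢ: 23.595 + 51.909 + 60.168 → A_before = 135.672 sabins.
Treatment contributes 965.2·0.78 = 752.856 sabins.
New total A_after = 888.528 sabins.
NR = 10·log₁₀(888.528/135.672) = 8.2 dB.

8.2 dB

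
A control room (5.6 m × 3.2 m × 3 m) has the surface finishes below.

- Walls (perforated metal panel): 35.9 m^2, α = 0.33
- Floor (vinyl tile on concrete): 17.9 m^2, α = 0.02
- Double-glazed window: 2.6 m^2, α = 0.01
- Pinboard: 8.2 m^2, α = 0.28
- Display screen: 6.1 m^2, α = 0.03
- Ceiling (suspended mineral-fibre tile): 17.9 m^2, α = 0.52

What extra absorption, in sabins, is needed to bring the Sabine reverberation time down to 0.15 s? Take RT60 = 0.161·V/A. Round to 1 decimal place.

Summing Sᵢαᵢ: 11.847 + 0.358 + 0.026 + 2.296 + 0.183 + 9.308 → A₁ = 24.018 sabins.
For T = 0.15 s, need A₂ = 0.161·V/T = 0.161·53.76/0.15 = 57.702 sabins.
Additional absorption ΔA = 57.702 − 24.018 = 33.7 sabins.

33.7 sabins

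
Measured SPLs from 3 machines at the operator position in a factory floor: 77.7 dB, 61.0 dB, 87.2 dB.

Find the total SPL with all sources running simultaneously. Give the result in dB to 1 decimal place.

87.7 dB

Sum in the linear (power) domain: Σ 10^(Lᵢ/10) = 10^(77.7/10) + 10^(61.0/10) + 10^(87.2/10) = 5.85e+08.
Combined level = 10 log₁₀(5.85e+08) = 87.7 dB.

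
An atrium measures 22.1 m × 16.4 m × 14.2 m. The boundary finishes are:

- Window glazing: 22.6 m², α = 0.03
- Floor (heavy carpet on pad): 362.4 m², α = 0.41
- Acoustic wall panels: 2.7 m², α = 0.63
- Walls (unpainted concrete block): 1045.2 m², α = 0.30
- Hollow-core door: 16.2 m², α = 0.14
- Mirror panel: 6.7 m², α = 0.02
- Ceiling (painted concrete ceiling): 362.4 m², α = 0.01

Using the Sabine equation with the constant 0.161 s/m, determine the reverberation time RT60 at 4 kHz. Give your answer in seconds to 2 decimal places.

1.76 sec

A = Σ Sᵢαᵢ = 22.6*0.03 + 362.4*0.41 + 2.7*0.63 + 1045.2*0.30 + 16.2*0.14 + 6.7*0.02 + 362.4*0.01 = 470.549 sabins.
V = 22.1·16.4·14.2 = 5146.648 m³.
Sabine: RT60 = 0.161 × 5146.648 / 470.549 = 1.76 s.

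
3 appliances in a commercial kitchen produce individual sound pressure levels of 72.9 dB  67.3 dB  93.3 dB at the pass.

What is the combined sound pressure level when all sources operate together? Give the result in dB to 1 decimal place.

Σ 10^(Lᵢ/10) = 2.163e+09.
Back to dB: 10·log₁₀ Σ = 93.4 dB.

93.4 dB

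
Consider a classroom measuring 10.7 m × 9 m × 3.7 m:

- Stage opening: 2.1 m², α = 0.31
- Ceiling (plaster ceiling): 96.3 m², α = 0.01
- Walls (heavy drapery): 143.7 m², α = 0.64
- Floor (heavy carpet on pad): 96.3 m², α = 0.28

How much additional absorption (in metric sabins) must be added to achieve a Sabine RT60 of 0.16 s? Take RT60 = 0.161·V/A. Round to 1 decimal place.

238.0 sabins

Equivalent absorption area: A₁ = 2.1·0.31 + 96.3·0.01 + 143.7·0.64 + 96.3·0.28 = 120.546 m².
V = 356.31 m³. Required absorption A₂ = 0.161 × 356.31 / 0.16 = 358.537 sabins.
ΔA = A₂ − A₁ = 358.537 − 120.546 = 238.0 sabins.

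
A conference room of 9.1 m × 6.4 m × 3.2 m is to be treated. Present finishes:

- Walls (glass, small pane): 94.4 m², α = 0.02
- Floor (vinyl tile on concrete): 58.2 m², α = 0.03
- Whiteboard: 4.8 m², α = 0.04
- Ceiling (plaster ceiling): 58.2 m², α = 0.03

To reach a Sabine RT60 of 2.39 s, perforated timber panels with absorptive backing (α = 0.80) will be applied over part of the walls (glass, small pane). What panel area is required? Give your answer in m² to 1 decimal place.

Summing Sᵢαᵢ: 1.888 + 1.746 + 0.192 + 1.746 → A₁ = 5.572 sabins.
V = 186.368 m³. Target absorption A₂ = 0.161 × 186.368 / 2.39 = 12.554 sabins.
ΔA needed = 12.554 − 5.572 = 6.982 sabins.
Each m² of panel replacing the walls (glass, small pane) adds (0.80 − 0.02) = 0.78 sabins.
Area = ΔA/Δα = 6.982/0.78 = 9.0 m².

9.0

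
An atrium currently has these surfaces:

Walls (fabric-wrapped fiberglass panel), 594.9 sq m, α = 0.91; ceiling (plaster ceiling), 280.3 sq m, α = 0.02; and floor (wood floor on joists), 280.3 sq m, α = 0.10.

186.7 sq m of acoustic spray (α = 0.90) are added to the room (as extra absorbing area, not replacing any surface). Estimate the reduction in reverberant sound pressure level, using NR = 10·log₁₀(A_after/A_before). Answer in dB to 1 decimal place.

A_before = Σ Sᵢαᵢ = 594.9*0.91 + 280.3*0.02 + 280.3*0.10 = 574.995 sabins.
Treatment contributes 186.7·0.90 = 168.030 sabins.
A_after = 574.995 + 168.030 = 743.025 sabins.
NR = 10·log₁₀(743.025/574.995) = 1.1 dB.

1.1 dB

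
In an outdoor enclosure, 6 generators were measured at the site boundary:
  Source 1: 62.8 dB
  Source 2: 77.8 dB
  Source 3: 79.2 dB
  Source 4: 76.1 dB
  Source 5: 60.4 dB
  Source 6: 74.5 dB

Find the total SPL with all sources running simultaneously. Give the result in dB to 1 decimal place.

Sum in the linear (power) domain: Σ 10^(Lᵢ/10) = 10^(62.8/10) + 10^(77.8/10) + 10^(79.2/10) + 10^(76.1/10) + 10^(60.4/10) + 10^(74.5/10) = 2.154e+08.
Combined level = 10 log₁₀(2.154e+08) = 83.3 dB.

83.3 dB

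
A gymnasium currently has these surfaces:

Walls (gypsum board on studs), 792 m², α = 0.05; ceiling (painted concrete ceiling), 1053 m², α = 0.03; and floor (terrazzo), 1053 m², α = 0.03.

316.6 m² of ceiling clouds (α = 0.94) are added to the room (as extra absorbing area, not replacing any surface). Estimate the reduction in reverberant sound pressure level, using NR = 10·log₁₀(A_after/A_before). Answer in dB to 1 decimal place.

5.9 dB

Total absorption A_before = 792*0.05 + 1053*0.03 + 1053*0.03
  = 39.600 + 31.590 + 31.590 = 102.780 m² sabins.
Added absorption = 316.6 × 0.94 = 297.604 sabins.
New total A_after = 400.384 sabins.
Reduction = 10 log₁₀(A_after/A_before) = 10 log₁₀(3.8955) = 5.9 dB.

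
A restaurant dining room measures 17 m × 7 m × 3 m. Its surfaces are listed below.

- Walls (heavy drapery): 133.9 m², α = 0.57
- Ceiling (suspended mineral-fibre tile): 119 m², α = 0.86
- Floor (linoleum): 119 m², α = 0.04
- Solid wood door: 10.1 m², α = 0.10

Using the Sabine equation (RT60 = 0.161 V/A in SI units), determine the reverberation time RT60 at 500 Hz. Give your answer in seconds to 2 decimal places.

Summing Sᵢαᵢ: 76.323 + 102.340 + 4.760 + 1.010 → A = 184.433 sabins.
Room volume: 357 m³.
RT60 = 0.161 · V / A = 0.161 × 357 / 184.433 = 0.31 s.

0.31 sec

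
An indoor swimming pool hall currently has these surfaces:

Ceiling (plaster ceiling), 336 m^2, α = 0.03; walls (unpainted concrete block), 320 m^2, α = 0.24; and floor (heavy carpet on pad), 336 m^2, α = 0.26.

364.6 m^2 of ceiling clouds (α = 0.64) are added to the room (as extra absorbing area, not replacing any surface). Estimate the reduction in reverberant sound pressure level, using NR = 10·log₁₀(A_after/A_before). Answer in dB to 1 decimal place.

Summing Sᵢαᵢ: 10.080 + 76.800 + 87.360 → A_before = 174.240 sabins.
Added absorption = 364.6 × 0.64 = 233.344 sabins.
A_after = 174.240 + 233.344 = 407.584 sabins.
NR = 10·log₁₀(407.584/174.240) = 3.7 dB.

3.7 dB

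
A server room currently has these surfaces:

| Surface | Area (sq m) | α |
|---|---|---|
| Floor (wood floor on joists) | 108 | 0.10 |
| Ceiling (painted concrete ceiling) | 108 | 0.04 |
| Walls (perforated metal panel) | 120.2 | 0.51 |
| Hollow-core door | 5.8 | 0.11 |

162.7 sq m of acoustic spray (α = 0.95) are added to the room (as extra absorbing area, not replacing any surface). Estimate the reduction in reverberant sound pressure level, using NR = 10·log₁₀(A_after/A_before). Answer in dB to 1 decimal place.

4.8 dB

A_before = Σ Sᵢαᵢ = 108×0.10 + 108×0.04 + 120.2×0.51 + 5.8×0.11 = 77.060 sabins.
Added absorption = 162.7 × 0.95 = 154.565 sabins.
A_after = 77.060 + 154.565 = 231.625 sabins.
Reduction = 10 log₁₀(A_after/A_before) = 10 log₁₀(3.0058) = 4.8 dB.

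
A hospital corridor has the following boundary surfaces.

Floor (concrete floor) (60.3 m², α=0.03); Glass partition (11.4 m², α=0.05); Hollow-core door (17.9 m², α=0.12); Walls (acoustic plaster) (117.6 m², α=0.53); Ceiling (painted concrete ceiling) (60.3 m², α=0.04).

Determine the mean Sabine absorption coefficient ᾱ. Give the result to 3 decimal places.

0.259

Total surface area S = 267.5 m².
Σ(Sᵢαᵢ) = 60.3·0.03 + 11.4·0.05 + 17.9·0.12 + 117.6·0.53 + 60.3·0.04 = 69.267.
ᾱ = A/S = 0.259.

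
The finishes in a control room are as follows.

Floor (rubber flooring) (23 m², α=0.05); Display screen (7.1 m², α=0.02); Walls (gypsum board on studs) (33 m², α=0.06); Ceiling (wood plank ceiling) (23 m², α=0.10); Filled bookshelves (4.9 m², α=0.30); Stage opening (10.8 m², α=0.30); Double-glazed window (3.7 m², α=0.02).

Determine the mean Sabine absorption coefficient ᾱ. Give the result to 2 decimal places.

S = Σ Sᵢ = 23 + 7.1 + 33 + 23 + 4.9 + 10.8 + 3.7 = 105.5 m².
Σ(Sᵢαᵢ) = 23*0.05 + 7.1*0.02 + 33*0.06 + 23*0.10 + 4.9*0.30 + 10.8*0.30 + 3.7*0.02 = 10.356.
ᾱ = 10.356 / 105.5 = 0.10.

0.10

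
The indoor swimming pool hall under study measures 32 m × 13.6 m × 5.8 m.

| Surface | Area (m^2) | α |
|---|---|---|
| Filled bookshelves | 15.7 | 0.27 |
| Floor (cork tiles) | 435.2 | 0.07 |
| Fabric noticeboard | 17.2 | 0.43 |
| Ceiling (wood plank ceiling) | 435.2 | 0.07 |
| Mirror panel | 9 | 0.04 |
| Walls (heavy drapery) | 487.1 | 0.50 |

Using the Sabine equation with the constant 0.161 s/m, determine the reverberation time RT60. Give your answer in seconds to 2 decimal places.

1.28 s

Summing Sᵢαᵢ: 4.239 + 30.464 + 7.396 + 30.464 + 0.360 + 243.550 → A = 316.473 sabins.
V = 32·13.6·5.8 = 2524.16 m³.
Sabine: RT60 = 0.161 × 2524.16 / 316.473 = 1.28 s.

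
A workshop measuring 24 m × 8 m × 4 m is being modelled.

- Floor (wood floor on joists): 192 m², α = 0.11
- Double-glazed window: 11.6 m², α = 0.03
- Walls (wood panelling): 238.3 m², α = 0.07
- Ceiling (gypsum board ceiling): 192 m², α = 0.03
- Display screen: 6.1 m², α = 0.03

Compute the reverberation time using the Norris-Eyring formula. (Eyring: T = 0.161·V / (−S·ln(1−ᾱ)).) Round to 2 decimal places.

2.71 sec

S = Σ Sᵢ = 640.0 m².
Absorption A = 192×0.11 + 11.6×0.03 + 238.3×0.07 + 192×0.03 + 6.1×0.03 = 44.092 sabins.
ᾱ = 44.092 / 640.0 = 0.0689.
Eyring denominator: −S ln(1−ᾱ) = 45.689.
V = 24 × 8 × 4 = 768 m³.
T = 0.161·V/[−S·ln(1−ᾱ)] = 0.161·768/45.689 = 2.71 s.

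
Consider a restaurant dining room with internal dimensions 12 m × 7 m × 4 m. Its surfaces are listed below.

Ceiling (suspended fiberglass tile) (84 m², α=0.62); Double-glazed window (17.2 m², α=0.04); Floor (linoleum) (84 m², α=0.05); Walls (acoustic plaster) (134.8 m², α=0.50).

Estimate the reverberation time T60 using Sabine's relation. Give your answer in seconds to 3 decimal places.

0.435 seconds

A = Σ Sᵢαᵢ = 84×0.62 + 17.2×0.04 + 84×0.05 + 134.8×0.50 = 124.368 sabins.
Room volume: 336 m³.
Sabine: RT60 = 0.161 × 336 / 124.368 = 0.435 s.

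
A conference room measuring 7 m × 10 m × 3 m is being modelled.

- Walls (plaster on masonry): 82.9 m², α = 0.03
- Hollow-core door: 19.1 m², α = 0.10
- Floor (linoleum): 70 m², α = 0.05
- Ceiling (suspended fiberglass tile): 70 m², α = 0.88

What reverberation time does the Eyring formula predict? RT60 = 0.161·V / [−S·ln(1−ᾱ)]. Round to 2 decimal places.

S = Σ Sᵢ = 242.0 m².
Absorption A = 82.9·0.03 + 19.1·0.10 + 70·0.05 + 70·0.88 = 69.497 sabins.
ᾱ = 69.497 / 242.0 = 0.2872.
Eyring denominator: −S ln(1−ᾱ) = 81.930.
V = 7 × 10 × 3 = 210 m³.
T = 0.161·V/[−S·ln(1−ᾱ)] = 0.161·210/81.930 = 0.41 s.

0.41 s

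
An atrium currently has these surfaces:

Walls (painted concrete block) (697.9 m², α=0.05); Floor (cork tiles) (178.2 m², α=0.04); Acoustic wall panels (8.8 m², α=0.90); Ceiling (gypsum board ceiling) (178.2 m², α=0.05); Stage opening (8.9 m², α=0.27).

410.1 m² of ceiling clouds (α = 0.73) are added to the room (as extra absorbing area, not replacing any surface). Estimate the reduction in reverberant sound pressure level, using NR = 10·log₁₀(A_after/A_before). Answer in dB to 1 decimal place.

Total absorption A_before = 697.9×0.05 + 178.2×0.04 + 8.8×0.90 + 178.2×0.05 + 8.9×0.27
  = 34.895 + 7.128 + 7.920 + 8.910 + 2.403 = 61.256 m² sabins.
Added absorption = 410.1 × 0.73 = 299.373 sabins.
A_after = 61.256 + 299.373 = 360.629 sabins.
Reduction = 10 log₁₀(A_after/A_before) = 10 log₁₀(5.8872) = 7.7 dB.

7.7 dB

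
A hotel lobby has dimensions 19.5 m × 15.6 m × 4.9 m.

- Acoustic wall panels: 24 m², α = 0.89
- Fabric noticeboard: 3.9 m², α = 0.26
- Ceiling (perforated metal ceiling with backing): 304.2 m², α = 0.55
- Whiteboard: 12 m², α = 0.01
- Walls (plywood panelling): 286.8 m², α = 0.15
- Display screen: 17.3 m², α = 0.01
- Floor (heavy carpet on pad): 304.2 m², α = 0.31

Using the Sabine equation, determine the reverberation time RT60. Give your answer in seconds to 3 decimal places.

Total absorption A = 24*0.89 + 3.9*0.26 + 304.2*0.55 + 12*0.01 + 286.8*0.15 + 17.3*0.01 + 304.2*0.31
  = 21.360 + 1.014 + 167.310 + 0.120 + 43.020 + 0.173 + 94.302 = 327.299 m² sabins.
V = 19.5·15.6·4.9 = 1490.58 m³.
T = 0.161 V/A = 0.161·1490.58/327.299 = 0.733 s.

0.733 s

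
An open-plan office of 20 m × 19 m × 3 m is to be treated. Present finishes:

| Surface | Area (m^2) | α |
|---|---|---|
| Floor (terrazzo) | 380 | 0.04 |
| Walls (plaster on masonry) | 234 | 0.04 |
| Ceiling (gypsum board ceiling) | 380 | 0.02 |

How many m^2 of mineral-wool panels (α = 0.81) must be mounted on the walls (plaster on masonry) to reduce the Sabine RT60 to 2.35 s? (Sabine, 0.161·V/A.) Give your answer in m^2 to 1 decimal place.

59.7

Total absorption A₁ = 380*0.04 + 234*0.04 + 380*0.02
  = 15.200 + 9.360 + 7.600 = 32.160 m^2 sabins.
Required A₂ = 0.161·1140/2.35 = 78.102 sabins.
Absorption to add: 78.102 − 32.160 = 45.942 sabins.
Net gain per m^2: Δα = 0.81 − 0.04 = 0.77.
Area = ΔA/Δα = 45.942/0.77 = 59.7 m^2.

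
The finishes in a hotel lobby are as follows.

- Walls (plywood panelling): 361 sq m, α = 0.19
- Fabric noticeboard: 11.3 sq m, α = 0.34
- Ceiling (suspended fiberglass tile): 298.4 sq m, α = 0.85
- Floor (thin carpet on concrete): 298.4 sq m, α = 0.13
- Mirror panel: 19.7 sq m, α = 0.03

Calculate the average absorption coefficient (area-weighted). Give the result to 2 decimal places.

S = Σ Sᵢ = 361 + 11.3 + 298.4 + 298.4 + 19.7 = 988.8 sq m.
Weighted sum Σ Sα = 365.455.
ᾱ = A/S = 0.37.

0.37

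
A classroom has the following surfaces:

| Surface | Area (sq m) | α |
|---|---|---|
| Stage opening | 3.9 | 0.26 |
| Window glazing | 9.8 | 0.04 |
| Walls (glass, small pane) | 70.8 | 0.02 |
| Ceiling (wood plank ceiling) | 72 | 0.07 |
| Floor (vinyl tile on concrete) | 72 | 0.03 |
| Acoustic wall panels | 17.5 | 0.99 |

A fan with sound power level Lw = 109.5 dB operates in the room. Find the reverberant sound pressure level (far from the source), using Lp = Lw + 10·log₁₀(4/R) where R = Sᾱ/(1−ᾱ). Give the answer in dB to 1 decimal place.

100.6 dB

A = 27.347 sabins; S = 246.0 sq m.
ᾱ = 27.347/246.0 = 0.1112; R = Sᾱ/(1−ᾱ) = 27.347/(1−0.1112) = 30.768 sq m.
Lp = Lw + 10 log₁₀(4/R) = 109.5 -8.86 = 100.6 dB.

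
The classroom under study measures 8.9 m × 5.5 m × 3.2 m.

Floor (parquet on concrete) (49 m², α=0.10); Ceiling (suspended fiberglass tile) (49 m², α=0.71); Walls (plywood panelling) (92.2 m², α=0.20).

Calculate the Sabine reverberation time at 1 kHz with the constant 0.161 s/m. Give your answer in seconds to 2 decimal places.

Total absorption A = 49*0.10 + 49*0.71 + 92.2*0.20
  = 4.900 + 34.790 + 18.440 = 58.130 m² sabins.
V = 8.9·5.5·3.2 = 156.64 m³.
T = 0.161 V/A = 0.161·156.64/58.130 = 0.43 s.

0.43 s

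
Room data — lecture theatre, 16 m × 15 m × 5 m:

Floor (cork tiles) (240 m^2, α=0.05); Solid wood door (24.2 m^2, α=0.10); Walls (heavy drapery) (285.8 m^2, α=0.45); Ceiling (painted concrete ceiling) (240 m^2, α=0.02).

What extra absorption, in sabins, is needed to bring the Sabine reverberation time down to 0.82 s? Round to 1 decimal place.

A₁ = Σ Sᵢαᵢ = 240×0.05 + 24.2×0.10 + 285.8×0.45 + 240×0.02 = 147.830 sabins.
V = 1200 m³. Required absorption A₂ = 0.161 × 1200 / 0.82 = 235.610 sabins.
ΔA = A₂ − A₁ = 235.610 − 147.830 = 87.8 sabins.

87.8 sabins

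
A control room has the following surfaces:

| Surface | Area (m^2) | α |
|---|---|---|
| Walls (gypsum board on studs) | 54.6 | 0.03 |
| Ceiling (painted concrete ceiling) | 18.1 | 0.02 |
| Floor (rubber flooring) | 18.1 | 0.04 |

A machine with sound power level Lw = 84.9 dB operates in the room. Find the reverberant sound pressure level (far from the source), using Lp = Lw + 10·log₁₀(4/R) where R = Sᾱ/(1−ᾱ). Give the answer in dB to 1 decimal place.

86.4 dB

Σ(Sᵢαᵢ) = 54.6·0.03 + 18.1·0.02 + 18.1·0.04 = 2.724; total area S = 90.8 m^2.
ᾱ = 0.0300, so room constant R = A/(1−ᾱ) = 2.808 m^2.
Lp = Lw + 10 log₁₀(4/R) = 84.9 +1.54 = 86.4 dB.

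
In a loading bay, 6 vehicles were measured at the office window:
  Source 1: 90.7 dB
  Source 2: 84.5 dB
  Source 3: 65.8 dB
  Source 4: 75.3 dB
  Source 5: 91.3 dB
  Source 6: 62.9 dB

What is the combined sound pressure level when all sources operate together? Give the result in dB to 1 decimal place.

94.5 dB

Sum in the linear (power) domain: Σ 10^(Lᵢ/10) = 10^(90.7/10) + 10^(84.5/10) + 10^(65.8/10) + 10^(75.3/10) + 10^(91.3/10) + 10^(62.9/10) = 2.845e+09.
Combined level = 10 log₁₀(2.845e+09) = 94.5 dB.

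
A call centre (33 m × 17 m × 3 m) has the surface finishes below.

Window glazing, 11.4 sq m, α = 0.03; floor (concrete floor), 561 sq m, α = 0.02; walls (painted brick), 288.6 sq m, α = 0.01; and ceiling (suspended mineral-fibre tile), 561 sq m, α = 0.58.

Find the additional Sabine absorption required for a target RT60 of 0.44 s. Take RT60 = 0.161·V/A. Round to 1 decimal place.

A₁ = Σ Sᵢαᵢ = 11.4*0.03 + 561*0.02 + 288.6*0.01 + 561*0.58 = 339.828 sabins.
For T = 0.44 s, need A₂ = 0.161·V/T = 0.161·1683/0.44 = 615.825 sabins.
Additional absorption ΔA = 615.825 − 339.828 = 276.0 sabins.

276.0 sabins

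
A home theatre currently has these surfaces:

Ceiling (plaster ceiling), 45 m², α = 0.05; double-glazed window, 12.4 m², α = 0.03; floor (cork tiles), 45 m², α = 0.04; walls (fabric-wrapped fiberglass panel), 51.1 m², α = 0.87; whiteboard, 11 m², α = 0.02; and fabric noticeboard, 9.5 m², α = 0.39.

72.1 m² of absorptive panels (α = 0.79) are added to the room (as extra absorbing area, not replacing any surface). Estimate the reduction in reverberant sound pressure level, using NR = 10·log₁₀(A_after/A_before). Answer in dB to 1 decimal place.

3.2 dB

Total absorption A_before = 45·0.05 + 12.4·0.03 + 45·0.04 + 51.1·0.87 + 11·0.02 + 9.5·0.39
  = 2.250 + 0.372 + 1.800 + 44.457 + 0.220 + 3.705 = 52.804 m² sabins.
Added absorption = 72.1 × 0.79 = 56.959 sabins.
New total A_after = 109.763 sabins.
Reduction = 10 log₁₀(A_after/A_before) = 10 log₁₀(2.0787) = 3.2 dB.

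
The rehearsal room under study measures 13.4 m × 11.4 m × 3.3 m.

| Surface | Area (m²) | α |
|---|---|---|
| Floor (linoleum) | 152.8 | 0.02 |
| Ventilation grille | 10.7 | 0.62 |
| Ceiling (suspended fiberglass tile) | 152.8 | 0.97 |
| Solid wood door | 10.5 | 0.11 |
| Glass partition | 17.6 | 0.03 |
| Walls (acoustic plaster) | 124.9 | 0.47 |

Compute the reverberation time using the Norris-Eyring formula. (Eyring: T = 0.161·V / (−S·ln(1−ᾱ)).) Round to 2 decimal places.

Total surface area S = 152.8 + 10.7 + 152.8 + 10.5 + 17.6 + 124.9 = 469.3 m².
Σ(Sᵢαᵢ) = 152.8×0.02 + 10.7×0.62 + 152.8×0.97 + 10.5×0.11 + 17.6×0.03 + 124.9×0.47 = 218.292.
Mean coefficient ᾱ = A/S = 0.4651.
−S·ln(1−ᾱ) = −469.3 × ln(1 − 0.4651) = 293.629.
V = 13.4 × 11.4 × 3.3 = 504.108 m³.
RT60 = 0.161 × 504.108 / 293.629 = 0.28 s.

0.28 s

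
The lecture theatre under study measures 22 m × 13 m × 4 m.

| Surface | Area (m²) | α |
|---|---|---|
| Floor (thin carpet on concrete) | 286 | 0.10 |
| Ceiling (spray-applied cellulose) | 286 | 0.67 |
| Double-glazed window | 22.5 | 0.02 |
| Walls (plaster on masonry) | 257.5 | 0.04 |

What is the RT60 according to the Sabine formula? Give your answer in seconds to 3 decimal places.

A = Σ Sᵢαᵢ = 286·0.10 + 286·0.67 + 22.5·0.02 + 257.5·0.04 = 230.970 sabins.
Volume V = 22 × 13 × 4 = 1144 m³.
Sabine: RT60 = 0.161 × 1144 / 230.970 = 0.797 s.

0.797 seconds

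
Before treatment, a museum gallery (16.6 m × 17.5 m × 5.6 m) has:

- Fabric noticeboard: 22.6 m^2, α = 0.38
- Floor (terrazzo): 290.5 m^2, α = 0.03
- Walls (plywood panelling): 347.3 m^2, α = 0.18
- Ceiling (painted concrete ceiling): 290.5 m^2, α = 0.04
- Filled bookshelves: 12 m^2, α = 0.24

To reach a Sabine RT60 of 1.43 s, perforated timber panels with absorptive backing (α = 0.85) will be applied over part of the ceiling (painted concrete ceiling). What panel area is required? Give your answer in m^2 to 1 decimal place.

Equivalent absorption area: A₁ = 22.6×0.38 + 290.5×0.03 + 347.3×0.18 + 290.5×0.04 + 12×0.24 = 94.317 m^2.
Required A₂ = 0.161·1626.8/1.43 = 183.157 sabins.
Absorption to add: 183.157 − 94.317 = 88.840 sabins.
Each m^2 of panel replacing the ceiling (painted concrete ceiling) adds (0.85 − 0.04) = 0.81 sabins.
Panel area = 88.840 / 0.81 = 109.7 m^2.

109.7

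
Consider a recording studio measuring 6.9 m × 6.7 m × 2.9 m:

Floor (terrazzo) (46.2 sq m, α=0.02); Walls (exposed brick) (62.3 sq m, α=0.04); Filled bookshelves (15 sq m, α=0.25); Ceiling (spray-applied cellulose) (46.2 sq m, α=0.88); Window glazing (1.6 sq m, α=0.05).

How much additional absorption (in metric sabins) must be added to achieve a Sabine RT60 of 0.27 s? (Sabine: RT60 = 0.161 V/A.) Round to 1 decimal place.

32.0 sabins

Equivalent absorption area: A₁ = 46.2*0.02 + 62.3*0.04 + 15*0.25 + 46.2*0.88 + 1.6*0.05 = 47.902 sq m.
V = 134.067 m³. Required absorption A₂ = 0.161 × 134.067 / 0.27 = 79.944 sabins.
Shortfall: 79.944 − 47.902 = 32.0 sabins.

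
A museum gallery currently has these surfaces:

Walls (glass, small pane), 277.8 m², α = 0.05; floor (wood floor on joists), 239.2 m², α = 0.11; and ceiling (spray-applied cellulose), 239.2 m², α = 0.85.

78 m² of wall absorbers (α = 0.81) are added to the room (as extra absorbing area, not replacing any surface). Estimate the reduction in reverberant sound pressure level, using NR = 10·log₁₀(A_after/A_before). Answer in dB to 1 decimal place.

Summing Sᵢαᵢ: 13.890 + 26.312 + 203.320 → A_before = 243.522 sabins.
Treatment contributes 78·0.81 = 63.180 sabins.
A_after = 243.522 + 63.180 = 306.702 sabins.
NR = 10·log₁₀(306.702/243.522) = 1.0 dB.

1.0 dB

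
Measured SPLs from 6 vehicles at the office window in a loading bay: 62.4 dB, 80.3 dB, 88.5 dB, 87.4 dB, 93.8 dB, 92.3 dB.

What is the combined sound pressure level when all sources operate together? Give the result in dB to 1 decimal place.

97.4 dB

Converting to relative power and adding: 10^(62.4/10) + 10^(80.3/10) + 10^(88.5/10) + 10^(87.4/10) + 10^(93.8/10) + 10^(92.3/10) = 5.463e+09.
Combined level = 10 log₁₀(5.463e+09) = 97.4 dB.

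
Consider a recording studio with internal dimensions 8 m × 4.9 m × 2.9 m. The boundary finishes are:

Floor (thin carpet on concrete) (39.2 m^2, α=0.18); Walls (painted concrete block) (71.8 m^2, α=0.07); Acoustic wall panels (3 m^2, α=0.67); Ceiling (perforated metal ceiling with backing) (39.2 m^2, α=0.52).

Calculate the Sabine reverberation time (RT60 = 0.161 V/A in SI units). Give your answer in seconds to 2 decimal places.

A = Σ Sᵢαᵢ = 39.2*0.18 + 71.8*0.07 + 3*0.67 + 39.2*0.52 = 34.476 sabins.
V = 8·4.9·2.9 = 113.68 m³.
RT60 = 0.161 · V / A = 0.161 × 113.68 / 34.476 = 0.53 s.

0.53 seconds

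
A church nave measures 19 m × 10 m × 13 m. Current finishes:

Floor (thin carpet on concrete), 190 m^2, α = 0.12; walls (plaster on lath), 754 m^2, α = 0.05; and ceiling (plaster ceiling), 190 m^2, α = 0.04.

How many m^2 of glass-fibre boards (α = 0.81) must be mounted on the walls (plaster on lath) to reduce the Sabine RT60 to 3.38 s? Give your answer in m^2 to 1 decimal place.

65.2

Equivalent absorption area: A₁ = 190*0.12 + 754*0.05 + 190*0.04 = 68.100 m^2.
V = 2470 m³. Target absorption A₂ = 0.161 × 2470 / 3.38 = 117.654 sabins.
ΔA needed = 117.654 − 68.100 = 49.554 sabins.
Each m^2 of panel replacing the walls (plaster on lath) adds (0.81 − 0.05) = 0.76 sabins.
Panel area = 49.554 / 0.76 = 65.2 m^2.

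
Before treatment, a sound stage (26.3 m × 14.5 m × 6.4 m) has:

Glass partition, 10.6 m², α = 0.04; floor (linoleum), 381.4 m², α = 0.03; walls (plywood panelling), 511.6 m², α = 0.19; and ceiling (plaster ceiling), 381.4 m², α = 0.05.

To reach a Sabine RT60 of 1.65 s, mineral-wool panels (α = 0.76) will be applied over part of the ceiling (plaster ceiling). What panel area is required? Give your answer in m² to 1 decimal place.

154.9

Total absorption A₁ = 10.6×0.04 + 381.4×0.03 + 511.6×0.19 + 381.4×0.05
  = 0.424 + 11.442 + 97.204 + 19.070 = 128.140 m² sabins.
Required A₂ = 0.161·2440.64/1.65 = 238.147 sabins.
Absorption to add: 238.147 − 128.140 = 110.007 sabins.
Net gain per m²: Δα = 0.76 − 0.05 = 0.71.
Panel area = 110.007 / 0.71 = 154.9 m².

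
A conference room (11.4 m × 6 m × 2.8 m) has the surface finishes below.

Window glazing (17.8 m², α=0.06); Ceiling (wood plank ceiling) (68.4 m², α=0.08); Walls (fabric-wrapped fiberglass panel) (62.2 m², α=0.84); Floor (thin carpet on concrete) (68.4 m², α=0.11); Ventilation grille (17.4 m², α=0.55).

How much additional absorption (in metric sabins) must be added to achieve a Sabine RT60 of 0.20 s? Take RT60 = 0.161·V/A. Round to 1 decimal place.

78.3 sabins

Equivalent absorption area: A₁ = 17.8*0.06 + 68.4*0.08 + 62.2*0.84 + 68.4*0.11 + 17.4*0.55 = 75.882 m².
V = 191.52 m³. Required absorption A₂ = 0.161 × 191.52 / 0.20 = 154.174 sabins.
Additional absorption ΔA = 154.174 − 75.882 = 78.3 sabins.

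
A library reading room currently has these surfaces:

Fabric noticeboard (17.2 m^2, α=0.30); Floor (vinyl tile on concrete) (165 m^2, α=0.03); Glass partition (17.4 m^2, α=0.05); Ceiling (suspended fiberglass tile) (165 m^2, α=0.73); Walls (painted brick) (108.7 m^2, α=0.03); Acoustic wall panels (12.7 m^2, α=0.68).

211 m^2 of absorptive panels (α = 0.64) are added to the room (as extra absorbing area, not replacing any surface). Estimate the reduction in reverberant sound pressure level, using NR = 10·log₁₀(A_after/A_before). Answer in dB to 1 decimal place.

2.9 dB

Equivalent absorption area: A_before = 17.2·0.30 + 165·0.03 + 17.4·0.05 + 165·0.73 + 108.7·0.03 + 12.7·0.68 = 143.327 m^2.
Treatment contributes 211·0.64 = 135.040 sabins.
A_after = 143.327 + 135.040 = 278.367 sabins.
NR = 10·log₁₀(278.367/143.327) = 2.9 dB.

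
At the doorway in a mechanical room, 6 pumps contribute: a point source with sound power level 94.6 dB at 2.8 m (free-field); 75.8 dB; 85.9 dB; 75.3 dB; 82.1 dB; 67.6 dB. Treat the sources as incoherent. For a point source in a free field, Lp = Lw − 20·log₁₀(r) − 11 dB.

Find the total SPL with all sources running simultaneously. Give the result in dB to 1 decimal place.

88.2 dB

Source at 2.8 m: Lp = 94.6 − 20·log₁₀(2.8) − 11 = 74.7 dB.
Sum in the linear (power) domain: Σ 10^(Lᵢ/10) = 10^(74.7/10) + 10^(75.8/10) + 10^(85.9/10) + 10^(75.3/10) + 10^(82.1/10) + 10^(67.6/10) = 6.584e+08.
Back to dB: 10·log₁₀ Σ = 88.2 dB.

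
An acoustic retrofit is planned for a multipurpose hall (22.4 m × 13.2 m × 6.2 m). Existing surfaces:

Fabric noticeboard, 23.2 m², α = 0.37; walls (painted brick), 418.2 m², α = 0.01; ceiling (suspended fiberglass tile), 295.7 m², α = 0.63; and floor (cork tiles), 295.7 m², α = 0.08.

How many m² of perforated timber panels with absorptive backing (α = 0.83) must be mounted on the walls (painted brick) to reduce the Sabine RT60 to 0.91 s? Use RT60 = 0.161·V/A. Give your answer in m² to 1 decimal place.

123.9

Summing Sᵢαᵢ: 8.584 + 4.182 + 186.291 + 23.656 → A₁ = 222.713 sabins.
V = 1833.216 m³. Target absorption A₂ = 0.161 × 1833.216 / 0.91 = 324.338 sabins.
Absorption to add: 324.338 − 222.713 = 101.625 sabins.
Each m² of panel replacing the walls (painted brick) adds (0.83 − 0.01) = 0.82 sabins.
Panel area = 101.625 / 0.82 = 123.9 m².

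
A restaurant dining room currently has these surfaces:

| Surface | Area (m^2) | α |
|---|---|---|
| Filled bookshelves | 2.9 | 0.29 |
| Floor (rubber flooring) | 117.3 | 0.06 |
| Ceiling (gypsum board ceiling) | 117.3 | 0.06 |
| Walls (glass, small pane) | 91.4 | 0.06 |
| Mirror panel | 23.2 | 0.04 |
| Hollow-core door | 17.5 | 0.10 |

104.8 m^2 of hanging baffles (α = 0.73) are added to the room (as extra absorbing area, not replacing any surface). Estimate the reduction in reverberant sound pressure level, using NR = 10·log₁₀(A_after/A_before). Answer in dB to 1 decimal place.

Equivalent absorption area: A_before = 2.9*0.29 + 117.3*0.06 + 117.3*0.06 + 91.4*0.06 + 23.2*0.04 + 17.5*0.10 = 23.079 m^2.
Treatment contributes 104.8·0.73 = 76.504 sabins.
New total A_after = 99.583 sabins.
NR = 10·log₁₀(99.583/23.079) = 6.3 dB.

6.3 dB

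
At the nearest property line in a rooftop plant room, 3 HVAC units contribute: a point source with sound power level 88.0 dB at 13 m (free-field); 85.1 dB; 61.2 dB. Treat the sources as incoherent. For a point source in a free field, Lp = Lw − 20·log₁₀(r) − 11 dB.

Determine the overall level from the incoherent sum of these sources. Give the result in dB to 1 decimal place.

85.1 dB

Source at 13 m: Lp = 88.0 − 20·log₁₀(13) − 11 = 54.7 dB.
Sum in the linear (power) domain: Σ 10^(Lᵢ/10) = 10^(54.7/10) + 10^(85.1/10) + 10^(61.2/10) = 3.252e+08.
L_total = 10·log₁₀(3.252e+08) = 85.1 dB.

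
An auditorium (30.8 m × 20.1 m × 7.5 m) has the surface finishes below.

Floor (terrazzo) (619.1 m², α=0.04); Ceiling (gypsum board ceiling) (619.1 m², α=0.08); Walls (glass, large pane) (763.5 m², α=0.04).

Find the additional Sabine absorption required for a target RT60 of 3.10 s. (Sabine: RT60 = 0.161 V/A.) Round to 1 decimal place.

136.3 sabins

A₁ = Σ Sᵢαᵢ = 619.1×0.04 + 619.1×0.08 + 763.5×0.04 = 104.832 sabins.
Target A₂ = 0.161·4643.1/3.10 = 241.142 sabins (V = 4643.1 m³).
Additional absorption ΔA = 241.142 − 104.832 = 136.3 sabins.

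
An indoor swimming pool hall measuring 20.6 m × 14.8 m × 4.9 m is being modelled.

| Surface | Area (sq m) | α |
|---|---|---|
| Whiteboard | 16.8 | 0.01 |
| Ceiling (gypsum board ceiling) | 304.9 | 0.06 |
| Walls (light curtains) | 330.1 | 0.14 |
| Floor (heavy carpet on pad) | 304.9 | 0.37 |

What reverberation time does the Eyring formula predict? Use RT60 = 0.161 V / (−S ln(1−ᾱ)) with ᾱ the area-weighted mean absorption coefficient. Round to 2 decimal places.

1.23 s

Total surface area S = 16.8 + 304.9 + 330.1 + 304.9 = 956.7 sq m.
Σ(Sᵢαᵢ) = 16.8·0.01 + 304.9·0.06 + 330.1·0.14 + 304.9·0.37 = 177.489.
ᾱ = 177.489 / 956.7 = 0.1855.
−S·ln(1−ᾱ) = −956.7 × ln(1 − 0.1855) = 196.297.
V = 20.6 × 14.8 × 4.9 = 1493.912 m³.
RT60 = 0.161 × 1493.912 / 196.297 = 1.23 s.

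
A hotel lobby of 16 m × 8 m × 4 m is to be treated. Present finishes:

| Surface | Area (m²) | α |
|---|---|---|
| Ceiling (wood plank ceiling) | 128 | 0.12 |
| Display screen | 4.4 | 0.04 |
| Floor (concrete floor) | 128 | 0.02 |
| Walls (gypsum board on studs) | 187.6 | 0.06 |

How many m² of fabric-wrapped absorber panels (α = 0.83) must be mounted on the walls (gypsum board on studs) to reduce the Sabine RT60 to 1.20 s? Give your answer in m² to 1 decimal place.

Total absorption A₁ = 128*0.12 + 4.4*0.04 + 128*0.02 + 187.6*0.06
  = 15.360 + 0.176 + 2.560 + 11.256 = 29.352 m² sabins.
Required A₂ = 0.161·512/1.20 = 68.693 sabins.
Absorption to add: 68.693 − 29.352 = 39.341 sabins.
Net gain per m²: Δα = 0.83 − 0.06 = 0.77.
Panel area = 39.341 / 0.77 = 51.1 m².

51.1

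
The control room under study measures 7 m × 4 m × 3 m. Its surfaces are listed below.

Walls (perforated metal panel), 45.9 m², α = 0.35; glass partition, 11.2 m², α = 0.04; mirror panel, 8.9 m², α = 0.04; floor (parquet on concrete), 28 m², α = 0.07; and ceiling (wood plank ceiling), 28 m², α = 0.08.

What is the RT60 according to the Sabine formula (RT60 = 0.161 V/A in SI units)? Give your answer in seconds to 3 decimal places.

0.642 s

Summing Sᵢαᵢ: 16.065 + 0.448 + 0.356 + 1.960 + 2.240 → A = 21.069 sabins.
Room volume: 84 m³.
Sabine: RT60 = 0.161 × 84 / 21.069 = 0.642 s.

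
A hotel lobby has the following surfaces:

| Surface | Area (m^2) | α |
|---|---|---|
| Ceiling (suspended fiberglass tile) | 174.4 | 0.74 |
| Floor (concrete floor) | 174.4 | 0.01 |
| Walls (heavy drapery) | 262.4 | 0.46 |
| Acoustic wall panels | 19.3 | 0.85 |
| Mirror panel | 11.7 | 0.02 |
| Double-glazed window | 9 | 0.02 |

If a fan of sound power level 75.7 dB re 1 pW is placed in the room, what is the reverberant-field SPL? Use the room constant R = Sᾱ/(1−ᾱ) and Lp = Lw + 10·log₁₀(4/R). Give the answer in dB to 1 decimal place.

Σ(Sᵢαᵢ) = 174.4·0.74 + 174.4·0.01 + 262.4·0.46 + 19.3·0.85 + 11.7·0.02 + 9·0.02 = 268.323; total area S = 651.2 m^2.
ᾱ = 0.4120, so room constant R = A/(1−ᾱ) = 456.332 m^2.
Lp = 75.7 + 10·log₁₀(4/456.332) = 75.7 + (-20.57) = 55.1 dB.

55.1 dB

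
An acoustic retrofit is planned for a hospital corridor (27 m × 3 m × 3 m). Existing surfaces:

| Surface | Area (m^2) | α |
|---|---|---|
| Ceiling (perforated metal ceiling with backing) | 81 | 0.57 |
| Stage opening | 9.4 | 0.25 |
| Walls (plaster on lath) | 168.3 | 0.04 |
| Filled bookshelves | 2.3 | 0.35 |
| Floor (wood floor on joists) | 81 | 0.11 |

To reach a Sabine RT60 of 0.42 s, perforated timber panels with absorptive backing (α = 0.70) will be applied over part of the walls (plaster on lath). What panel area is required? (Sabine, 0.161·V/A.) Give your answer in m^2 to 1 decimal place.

42.7

A₁ = Σ Sᵢαᵢ = 81·0.57 + 9.4·0.25 + 168.3·0.04 + 2.3·0.35 + 81·0.11 = 64.967 sabins.
V = 243 m³. Target absorption A₂ = 0.161 × 243 / 0.42 = 93.150 sabins.
ΔA needed = 93.150 − 64.967 = 28.183 sabins.
Each m^2 of panel replacing the walls (plaster on lath) adds (0.70 − 0.04) = 0.66 sabins.
Panel area = 28.183 / 0.66 = 42.7 m^2.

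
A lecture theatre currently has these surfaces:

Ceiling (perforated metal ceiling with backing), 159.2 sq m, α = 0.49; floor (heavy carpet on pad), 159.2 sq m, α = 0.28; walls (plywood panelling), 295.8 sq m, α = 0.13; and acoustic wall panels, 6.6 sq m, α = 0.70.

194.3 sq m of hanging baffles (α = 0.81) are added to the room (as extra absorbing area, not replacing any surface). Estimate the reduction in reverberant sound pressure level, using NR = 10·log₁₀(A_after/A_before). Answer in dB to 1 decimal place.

2.9 dB

Equivalent absorption area: A_before = 159.2×0.49 + 159.2×0.28 + 295.8×0.13 + 6.6×0.70 = 165.658 sq m.
Treatment contributes 194.3·0.81 = 157.383 sabins.
A_after = 165.658 + 157.383 = 323.041 sabins.
NR = 10·log₁₀(323.041/165.658) = 2.9 dB.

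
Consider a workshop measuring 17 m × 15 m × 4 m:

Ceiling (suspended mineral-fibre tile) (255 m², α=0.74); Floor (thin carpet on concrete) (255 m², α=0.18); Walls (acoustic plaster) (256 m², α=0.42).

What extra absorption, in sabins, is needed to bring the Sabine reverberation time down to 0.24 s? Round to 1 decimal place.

342.1 sabins

Equivalent absorption area: A₁ = 255×0.74 + 255×0.18 + 256×0.42 = 342.120 m².
V = 1020 m³. Required absorption A₂ = 0.161 × 1020 / 0.24 = 684.250 sabins.
Shortfall: 684.250 − 342.120 = 342.1 sabins.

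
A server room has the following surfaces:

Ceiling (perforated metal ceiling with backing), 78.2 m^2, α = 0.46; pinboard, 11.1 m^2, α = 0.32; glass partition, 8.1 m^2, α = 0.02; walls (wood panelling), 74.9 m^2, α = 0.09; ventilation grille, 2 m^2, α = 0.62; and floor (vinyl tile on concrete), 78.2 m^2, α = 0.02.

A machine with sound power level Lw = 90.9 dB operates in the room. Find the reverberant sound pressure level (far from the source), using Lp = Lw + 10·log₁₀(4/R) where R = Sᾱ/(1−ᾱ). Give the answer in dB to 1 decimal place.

79.1 dB

A = 49.231 sabins; S = 252.5 m^2.
ᾱ = 49.231/252.5 = 0.1950; R = Sᾱ/(1−ᾱ) = 49.231/(1−0.1950) = 61.157 m^2.
Lp = Lw + 10 log₁₀(4/R) = 90.9 -11.84 = 79.1 dB.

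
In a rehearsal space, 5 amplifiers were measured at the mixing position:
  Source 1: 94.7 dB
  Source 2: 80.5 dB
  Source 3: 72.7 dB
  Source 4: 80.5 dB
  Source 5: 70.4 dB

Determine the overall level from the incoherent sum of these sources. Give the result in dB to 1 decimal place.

95.1 dB

Converting to relative power and adding: 10^(94.7/10) + 10^(80.5/10) + 10^(72.7/10) + 10^(80.5/10) + 10^(70.4/10) = 3.205e+09.
Combined level = 10 log₁₀(3.205e+09) = 95.1 dB.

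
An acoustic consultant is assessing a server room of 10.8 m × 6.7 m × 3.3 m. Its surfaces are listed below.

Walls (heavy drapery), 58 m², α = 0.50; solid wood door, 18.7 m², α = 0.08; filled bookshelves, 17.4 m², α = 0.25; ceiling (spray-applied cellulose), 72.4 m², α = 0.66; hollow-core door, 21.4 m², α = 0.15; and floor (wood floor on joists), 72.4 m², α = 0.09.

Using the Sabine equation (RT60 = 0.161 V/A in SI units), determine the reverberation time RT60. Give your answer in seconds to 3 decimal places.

Total absorption A = 58·0.50 + 18.7·0.08 + 17.4·0.25 + 72.4·0.66 + 21.4·0.15 + 72.4·0.09
  = 29.000 + 1.496 + 4.350 + 47.784 + 3.210 + 6.516 = 92.356 m² sabins.
Room volume: 238.788 m³.
Sabine: RT60 = 0.161 × 238.788 / 92.356 = 0.416 s.

0.416 seconds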